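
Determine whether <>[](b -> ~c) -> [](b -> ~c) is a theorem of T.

Invalid (countermodel exists)

Tableau for the negation ~(<>[](b -> ~c) -> [](b -> ~c)):
1. ~(<>[](b -> ~c) -> [](b -> ~c)), 0
2. <>[](b -> ~c), 0
3. ~[](b -> ~c), 0
4. [](b -> ~c), 1
5. b -> ~c, 1
6. ~c, 1
7. ~(b -> ~c), 2
8. b, 2
9. c, 2
Accessibility: 0R0, 0R1, 0R2, 1R1, 2R2
The negation has an open branch (countermodel exists).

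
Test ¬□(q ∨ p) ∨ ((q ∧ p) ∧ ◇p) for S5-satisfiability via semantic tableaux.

Satisfiable (open branch found)

1. ¬□(q ∨ p) ∨ ((q ∧ p) ∧ ◇p), u
2. (q ∧ p) ∧ ◇p, u
3. q ∧ p, u
4. ◇p, u
5. q, u
6. p, u
7. p, v
Accessibility: uRu, uRv, vRu, vRv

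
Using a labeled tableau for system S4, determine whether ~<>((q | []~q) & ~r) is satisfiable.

Satisfiable (open branch found)

1. ~<>((q | []~q) & ~r), u
2. ~((q | []~q) & ~r), u
3. r, u
Accessibility: uRu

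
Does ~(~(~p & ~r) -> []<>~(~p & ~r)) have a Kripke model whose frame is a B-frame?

1. ~(~(~p & ~r) -> []<>~(~p & ~r)), w0
2. ~(~p & ~r), w0
3. ~[]<>~(~p & ~r), w0
4. r, w0
5. ~<>~(~p & ~r), w1
6. ~p & ~r, w0
7. ~p, w0
8. ~r, w0
Accessibility: w0Rw0, w0Rw1, w1Rw0, w1Rw1
Branch closes: r and ~r both at w0.
Every branch closes; the branch above is one of them.

Unsatisfiable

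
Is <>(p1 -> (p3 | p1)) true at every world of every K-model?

Tableau for the negation ~<>(p1 -> (p3 | p1)):
1. ~<>(p1 -> (p3 | p1)), 0
The negation has an open branch (countermodel exists).

No, not valid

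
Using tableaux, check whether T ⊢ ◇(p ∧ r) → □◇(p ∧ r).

Tableau for the negation ¬(◇(p ∧ r) → □◇(p ∧ r)):
1. ¬(◇(p ∧ r) → □◇(p ∧ r)), w0
2. ◇(p ∧ r), w0   [¬→-rule on 1]
3. ¬□◇(p ∧ r), w0   [¬→-rule on 1]
4. p ∧ r, w1   [◇-rule on 2: fresh world w1, w0Rw1]
5. p, w1   [∧-rule on 4]
6. r, w1   [∧-rule on 4]
7. ¬◇(p ∧ r), w2   [¬□-rule on 3: fresh world w2, w0Rw2]
8. ¬(p ∧ r), w2   [¬◇-rule on 7 via w2Rw2]
9. ¬r, w2   [¬∧-rule on 8 (branches; this branch)]
Accessibility: w0Rw0, w0Rw1, w0Rw2, w1Rw1, w2Rw2
The negation has an open branch (countermodel exists).

No, not valid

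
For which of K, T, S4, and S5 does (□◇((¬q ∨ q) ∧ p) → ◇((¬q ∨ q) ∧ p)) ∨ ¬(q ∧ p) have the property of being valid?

T, S4, S5

K-tableau for the negation ¬((□◇((¬q ∨ q) ∧ p) → ◇((¬q ∨ q) ∧ p)) ∨ ¬(q ∧ p)):
1. ¬((□◇((¬q ∨ q) ∧ p) → ◇((¬q ∨ q) ∧ p)) ∨ ¬(q ∧ p)), w0
2. ¬(□◇((¬q ∨ q) ∧ p) → ◇((¬q ∨ q) ∧ p)), w0   [¬∨-rule on 1]
3. q ∧ p, w0   [¬∨-rule on 1]
4. □◇((¬q ∨ q) ∧ p), w0   [¬→-rule on 2]
5. ¬◇((¬q ∨ q) ∧ p), w0   [¬→-rule on 2]
6. q, w0   [∧-rule on 3]
7. p, w0   [∧-rule on 3]
Complete open branch: countermodel on a K-frame, so not valid in K.
T-tableau for the negation ¬((□◇((¬q ∨ q) ∧ p) → ◇((¬q ∨ q) ∧ p)) ∨ ¬(q ∧ p)):
1. ¬((□◇((¬q ∨ q) ∧ p) → ◇((¬q ∨ q) ∧ p)) ∨ ¬(q ∧ p)), w0
2. ¬(□◇((¬q ∨ q) ∧ p) → ◇((¬q ∨ q) ∧ p)), w0   [¬∨-rule on 1]
3. q ∧ p, w0   [¬∨-rule on 1]
4. □◇((¬q ∨ q) ∧ p), w0   [¬→-rule on 2]
5. ¬◇((¬q ∨ q) ∧ p), w0   [¬→-rule on 2]
6. q, w0   [∧-rule on 3]
7. p, w0   [∧-rule on 3]
8. ◇((¬q ∨ q) ∧ p), w0   [□-rule on 4 via w0Rw0]
9. ¬((¬q ∨ q) ∧ p), w0   [¬◇-rule on 5 via w0Rw0]
10. ¬(¬q ∨ q), w0   [¬∧-rule on 9 (branches; this branch)]
11. ¬q, w0   [¬∨-rule on 10]
Accessibility: w0Rw0
Branch closes: q and ¬q both at w0.
Every branch closes (one shown): valid in T, hence also in S4, S5 (every theorem of T is a theorem of S4 and S5).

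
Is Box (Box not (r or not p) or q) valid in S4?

Tableau for the negation not Box (Box not (r or not p) or q):
1. not Box (Box not (r or not p) or q), w0
2. not (Box not (r or not p) or q), w1
3. not Box not (r or not p), w1
4. not q, w1
5. r or not p, w2
6. not p, w2
Accessibility: w0Rw0, w0Rw1, w0Rw2, w1Rw1, w1Rw2, w2Rw2
The negation has an open branch (countermodel exists).

Invalid (countermodel exists)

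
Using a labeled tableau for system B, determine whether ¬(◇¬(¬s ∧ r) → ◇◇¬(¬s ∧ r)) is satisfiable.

1. ¬(◇¬(¬s ∧ r) → ◇◇¬(¬s ∧ r)), u
2. ◇¬(¬s ∧ r), u
3. ¬◇◇¬(¬s ∧ r), u
4. ¬◇¬(¬s ∧ r), u
5. ¬s ∧ r, u
6. ¬s, u
7. r, u
8. ¬(¬s ∧ r), v
9. ¬◇¬(¬s ∧ r), v
10. ¬s ∧ r, v
11. ¬s, v
12. r, v
13. ¬r, v
Accessibility: uRu, uRv, vRu, vRv
Branch closes: r and ¬r both at v.
All branches of the tableau close; one closing branch shown above.

Unsatisfiable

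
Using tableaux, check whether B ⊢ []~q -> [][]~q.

No, not valid

Tableau for the negation ~([]~q -> [][]~q):
1. ~([]~q -> [][]~q), w0
2. []~q, w0
3. ~[][]~q, w0
4. ~q, w0
5. ~[]~q, w1
6. ~q, w1
7. q, w2
Accessibility: w0Rw0, w0Rw1, w1Rw0, w1Rw1, w1Rw2, w2Rw1, w2Rw2
The negation has an open branch (countermodel exists).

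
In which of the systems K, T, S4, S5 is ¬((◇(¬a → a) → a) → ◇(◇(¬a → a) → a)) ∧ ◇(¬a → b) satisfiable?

K-tableau for the formula:
1. ¬((◇(¬a → a) → a) → ◇(◇(¬a → a) → a)) ∧ ◇(¬a → b), u
2. ¬((◇(¬a → a) → a) → ◇(◇(¬a → a) → a)), u
3. ◇(¬a → b), u
4. ◇(¬a → a) → a, u
5. ¬◇(◇(¬a → a) → a), u
6. a, u
7. ¬a → b, v
8. ¬(◇(¬a → a) → a), v
9. ◇(¬a → a), v
10. ¬a, v
11. b, v
12. ¬a → a, w
13. a, w
Accessibility: uRv, vRw
Complete open branch: satisfiable in K.
T-tableau for the formula:
1. ¬((◇(¬a → a) → a) → ◇(◇(¬a → a) → a)) ∧ ◇(¬a → b), u
2. ¬((◇(¬a → a) → a) → ◇(◇(¬a → a) → a)), u
3. ◇(¬a → b), u
4. ◇(¬a → a) → a, u
5. ¬◇(◇(¬a → a) → a), u
6. ¬(◇(¬a → a) → a), u
7. ◇(¬a → a), u
8. ¬a, u
9. ¬◇(¬a → a), u
10. ¬(¬a → a), u
11. ¬a → b, v
12. ¬(◇(¬a → a) → a), v
13. ◇(¬a → a), v
14. ¬a, v
15. ¬(¬a → a), v
16. b, v
17. ¬a → a, w
18. ¬(◇(¬a → a) → a), w
19. ◇(¬a → a), w
20. ¬a, w
21. ¬(¬a → a), w
22. a, w
Accessibility: uRu, uRv, uRw, vRv, wRw
Branch closes: a and ¬a both at w.
Every branch closes (one shown): unsatisfiable in T, hence also in S4, S5 (every S4/S5-frame is a T-frame).

K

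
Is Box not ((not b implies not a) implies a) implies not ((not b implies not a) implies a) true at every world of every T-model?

Tableau for the negation not (Box not ((not b implies not a) implies a) implies not ((not b implies not a) implies a)):
1. not (Box not ((not b implies not a) implies a) implies not ((not b implies not a) implies a)), u
2. Box not ((not b implies not a) implies a), u
3. (not b implies not a) implies a, u
4. not ((not b implies not a) implies a), u
5. not b implies not a, u
6. not a, u
7. not (not b implies not a), u
8. not b, u
9. a, u
Accessibility: uRu
Branch closes: a and not a both at u.
Every branch of the negation's tableau closes; the branch above is one of them.

Valid in T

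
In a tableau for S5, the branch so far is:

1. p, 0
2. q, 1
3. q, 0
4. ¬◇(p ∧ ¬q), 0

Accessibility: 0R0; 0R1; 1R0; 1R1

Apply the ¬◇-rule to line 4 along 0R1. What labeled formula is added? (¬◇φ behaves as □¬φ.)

¬◇φ behaves as □¬φ: propagate the negated body to each accessible world.

¬(p ∧ ¬q), 1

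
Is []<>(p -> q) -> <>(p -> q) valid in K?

No, not valid

Tableau for the negation ~([]<>(p -> q) -> <>(p -> q)):
1. ~([]<>(p -> q) -> <>(p -> q)), 0
2. []<>(p -> q), 0
3. ~<>(p -> q), 0
The negation has an open branch (countermodel exists).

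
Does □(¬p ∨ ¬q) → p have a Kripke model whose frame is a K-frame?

Yes, satisfiable

1. □(¬p ∨ ¬q) → p, u
2. p, u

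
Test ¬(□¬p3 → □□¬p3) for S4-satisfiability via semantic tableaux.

Unsatisfiable

1. ¬(□¬p3 → □□¬p3), u
2. □¬p3, u
3. ¬□□¬p3, u
4. ¬p3, u
5. ¬□¬p3, v
6. ¬p3, v
7. p3, w
8. ¬p3, w
Accessibility: uRu, uRv, uRw, vRv, vRw, wRw
Branch closes: p3 and ¬p3 both at w.
Every branch closes; the branch above is one of them.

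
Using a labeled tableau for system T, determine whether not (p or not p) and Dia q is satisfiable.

1. not (p or not p) and Dia q, u
2. not (p or not p), u
3. Dia q, u
4. not p, u
5. p, u
Accessibility: uRu
Branch closes: p and not p both at u.
(One branch shown.) All branches close.

Unsatisfiable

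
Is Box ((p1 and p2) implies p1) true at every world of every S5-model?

Tableau for the negation not Box ((p1 and p2) implies p1):
1. not Box ((p1 and p2) implies p1), u
2. not ((p1 and p2) implies p1), v   [neg-Box-rule on 1: fresh world v, uRv]
3. p1 and p2, v   [neg-implies-rule on 2]
4. not p1, v   [neg-implies-rule on 2]
5. p1, v   [and-rule on 3]
6. p2, v   [and-rule on 3]
Accessibility: uRu, uRv, vRu, vRv
Branch closes: p1 and not p1 both at v.
Every branch of the negation's tableau closes; the branch above is one of them.

Valid in S5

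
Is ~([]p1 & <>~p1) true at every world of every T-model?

Tableau for the negation []p1 & <>~p1:
1. []p1 & <>~p1, 0
2. []p1, 0   [&-rule on 1]
3. <>~p1, 0   [&-rule on 1]
4. p1, 0   [[]-rule on 2 via 0R0]
5. ~p1, 1   [<>-rule on 3: fresh world 1, 0R1]
6. p1, 1   [[]-rule on 2 via 0R1]
Accessibility: 0R0, 0R1, 1R1
Branch closes: p1 and ~p1 both at 1.
Every branch of the negation's tableau closes; the branch above is one of them.

Valid in T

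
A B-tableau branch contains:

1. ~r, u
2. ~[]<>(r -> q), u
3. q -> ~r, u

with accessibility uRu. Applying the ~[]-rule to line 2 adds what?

a fresh world v with uRv, and ~<>(r -> q) at v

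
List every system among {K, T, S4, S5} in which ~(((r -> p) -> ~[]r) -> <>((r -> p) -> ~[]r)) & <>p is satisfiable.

K

T-tableau for the formula:
1. ~(((r -> p) -> ~[]r) -> <>((r -> p) -> ~[]r)) & <>p, u
2. ~(((r -> p) -> ~[]r) -> <>((r -> p) -> ~[]r)), u
3. <>p, u
4. (r -> p) -> ~[]r, u
5. ~<>((r -> p) -> ~[]r), u
6. ~((r -> p) -> ~[]r), u
7. r -> p, u
8. []r, u
9. r, u
10. ~[]r, u
11. p, u
12. p, v
13. ~((r -> p) -> ~[]r), v
14. r -> p, v
15. []r, v
16. r, v
17. ~r, w
18. ~((r -> p) -> ~[]r), w
19. r -> p, w
20. []r, w
21. r, w
Accessibility: uRu, uRv, uRw, vRv, wRw
Branch closes: r and ~r both at w.
Every branch closes (one shown): unsatisfiable in T, hence also in S4, S5 (every S4/S5-frame is a T-frame).
K-tableau for the formula:
1. ~(((r -> p) -> ~[]r) -> <>((r -> p) -> ~[]r)) & <>p, u
2. ~(((r -> p) -> ~[]r) -> <>((r -> p) -> ~[]r)), u
3. <>p, u
4. (r -> p) -> ~[]r, u
5. ~<>((r -> p) -> ~[]r), u
6. ~[]r, u
7. p, v
8. ~((r -> p) -> ~[]r), v
9. r -> p, v
10. []r, v
11. ~r, w
12. ~((r -> p) -> ~[]r), w
13. r -> p, w
14. []r, w
15. p, w
Accessibility: uRv, uRw
Complete open branch: satisfiable in K.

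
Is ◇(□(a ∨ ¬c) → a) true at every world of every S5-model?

Tableau for the negation ¬◇(□(a ∨ ¬c) → a):
1. ¬◇(□(a ∨ ¬c) → a), w0
2. ¬(□(a ∨ ¬c) → a), w0
3. □(a ∨ ¬c), w0
4. ¬a, w0
5. a ∨ ¬c, w0
6. ¬c, w0
Accessibility: w0Rw0
The negation has an open branch (countermodel exists).

No, not valid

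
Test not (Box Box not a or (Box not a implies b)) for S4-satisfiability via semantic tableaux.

No, unsatisfiable

1. not (Box Box not a or (Box not a implies b)), w0
2. not Box Box not a, w0
3. not (Box not a implies b), w0
4. Box not a, w0
5. not b, w0
6. not a, w0
7. not Box not a, w1
8. not a, w1
9. a, w2
10. not a, w2
Accessibility: w0Rw0, w0Rw1, w0Rw2, w1Rw1, w1Rw2, w2Rw2
Branch closes: a and not a both at w2.
All branches of the tableau close; one closing branch shown above.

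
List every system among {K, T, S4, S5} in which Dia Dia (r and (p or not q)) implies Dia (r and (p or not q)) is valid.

S4, S5

T-tableau for the negation not (Dia Dia (r and (p or not q)) implies Dia (r and (p or not q))):
1. not (Dia Dia (r and (p or not q)) implies Dia (r and (p or not q))), 0
2. Dia Dia (r and (p or not q)), 0
3. not Dia (r and (p or not q)), 0
4. not (r and (p or not q)), 0
5. not (p or not q), 0
6. not p, 0
7. q, 0
8. Dia (r and (p or not q)), 1
9. not (r and (p or not q)), 1
10. not (p or not q), 1
11. not p, 1
12. q, 1
13. r and (p or not q), 2
14. r, 2
15. p or not q, 2
16. not q, 2
Accessibility: 0R0, 0R1, 1R1, 1R2, 2R2
Complete open branch: countermodel on a T-frame, so not valid in T, nor in K (the same frame is also a K-frame).
S4-tableau for the negation not (Dia Dia (r and (p or not q)) implies Dia (r and (p or not q))):
1. not (Dia Dia (r and (p or not q)) implies Dia (r and (p or not q))), 0
2. Dia Dia (r and (p or not q)), 0
3. not Dia (r and (p or not q)), 0
4. not (r and (p or not q)), 0
5. not (p or not q), 0
6. not p, 0
7. q, 0
8. Dia (r and (p or not q)), 1
9. not (r and (p or not q)), 1
10. not (p or not q), 1
11. not p, 1
12. q, 1
13. r and (p or not q), 2
14. r, 2
15. p or not q, 2
16. not (r and (p or not q)), 2
17. not q, 2
18. not (p or not q), 2
19. not p, 2
20. q, 2
Accessibility: 0R0, 0R1, 0R2, 1R1, 1R2, 2R2
Branch closes: q and not q both at 2.
Every branch closes (one shown): valid in S4, hence also in S5 (every theorem of S4 is a theorem of S5).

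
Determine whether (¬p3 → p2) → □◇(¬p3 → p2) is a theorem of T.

Not valid

Tableau for the negation ¬((¬p3 → p2) → □◇(¬p3 → p2)):
1. ¬((¬p3 → p2) → □◇(¬p3 → p2)), w0
2. ¬p3 → p2, w0
3. ¬□◇(¬p3 → p2), w0
4. p2, w0
5. ¬◇(¬p3 → p2), w1
6. ¬(¬p3 → p2), w1
7. ¬p3, w1
8. ¬p2, w1
Accessibility: w0Rw0, w0Rw1, w1Rw1
The negation has an open branch (countermodel exists).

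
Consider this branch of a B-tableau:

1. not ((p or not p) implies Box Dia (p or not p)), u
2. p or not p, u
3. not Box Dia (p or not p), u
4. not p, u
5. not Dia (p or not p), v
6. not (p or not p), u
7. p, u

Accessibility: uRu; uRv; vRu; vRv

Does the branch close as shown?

Yes, closed

Both p and not p appear at u.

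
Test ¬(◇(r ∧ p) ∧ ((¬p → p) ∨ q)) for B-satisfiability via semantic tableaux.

1. ¬(◇(r ∧ p) ∧ ((¬p → p) ∨ q)), u
2. ¬((¬p → p) ∨ q), u
3. ¬(¬p → p), u
4. ¬q, u
5. ¬p, u
Accessibility: uRu

Satisfiable (open branch found)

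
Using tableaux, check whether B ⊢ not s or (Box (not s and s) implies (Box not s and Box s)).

Valid

Tableau for the negation not (not s or (Box (not s and s) implies (Box not s and Box s))):
1. not (not s or (Box (not s and s) implies (Box not s and Box s))), w0
2. s, w0   [neg-or-rule on 1]
3. not (Box (not s and s) implies (Box not s and Box s)), w0   [neg-or-rule on 1]
4. Box (not s and s), w0   [neg-implies-rule on 3]
5. not (Box not s and Box s), w0   [neg-implies-rule on 3]
6. not s and s, w0   [Box-rule on 4 via w0Rw0]
7. not s, w0   [and-rule on 6]
Accessibility: w0Rw0
Branch closes: s and not s both at w0.
Every branch of the negation's tableau closes; the branch above is one of them.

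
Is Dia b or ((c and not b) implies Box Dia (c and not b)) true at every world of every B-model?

Valid

Tableau for the negation not (Dia b or ((c and not b) implies Box Dia (c and not b))):
1. not (Dia b or ((c and not b) implies Box Dia (c and not b))), 0
2. not Dia b, 0
3. not ((c and not b) implies Box Dia (c and not b)), 0
4. c and not b, 0
5. not Box Dia (c and not b), 0
6. c, 0
7. not b, 0
8. not Dia (c and not b), 1
9. not b, 1
10. not (c and not b), 0
11. not (c and not b), 1
12. b, 0
Accessibility: 0R0, 0R1, 1R0, 1R1
Branch closes: b and not b both at 0.
Every branch of the negation's tableau closes; the branch above is one of them.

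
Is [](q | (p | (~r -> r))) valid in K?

Invalid (countermodel exists)

Tableau for the negation ~[](q | (p | (~r -> r))):
1. ~[](q | (p | (~r -> r))), w0
2. ~(q | (p | (~r -> r))), w1
3. ~q, w1
4. ~(p | (~r -> r)), w1
5. ~p, w1
6. ~(~r -> r), w1
7. ~r, w1
Accessibility: w0Rw1
The negation has an open branch (countermodel exists).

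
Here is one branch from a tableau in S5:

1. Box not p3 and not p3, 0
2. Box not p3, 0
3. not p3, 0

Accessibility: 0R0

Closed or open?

No, open

No world carries both an atom and its negation.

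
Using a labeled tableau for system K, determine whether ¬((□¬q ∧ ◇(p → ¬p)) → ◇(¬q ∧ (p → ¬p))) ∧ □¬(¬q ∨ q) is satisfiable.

1. ¬((□¬q ∧ ◇(p → ¬p)) → ◇(¬q ∧ (p → ¬p))) ∧ □¬(¬q ∨ q), w0
2. ¬((□¬q ∧ ◇(p → ¬p)) → ◇(¬q ∧ (p → ¬p))), w0   [∧-rule on 1]
3. □¬(¬q ∨ q), w0   [∧-rule on 1]
4. □¬q ∧ ◇(p → ¬p), w0   [¬→-rule on 2]
5. ¬◇(¬q ∧ (p → ¬p)), w0   [¬→-rule on 2]
6. □¬q, w0   [∧-rule on 4]
7. ◇(p → ¬p), w0   [∧-rule on 4]
8. p → ¬p, w1   [◇-rule on 7: fresh world w1, w0Rw1]
9. ¬(¬q ∨ q), w1   [□-rule on 3 via w0Rw1]
10. q, w1   [¬∨-rule on 9]
11. ¬q, w1   [¬∨-rule on 9]
Accessibility: w0Rw1
Branch closes: q and ¬q both at w1.
(One branch shown.) All branches close.

Unsatisfiable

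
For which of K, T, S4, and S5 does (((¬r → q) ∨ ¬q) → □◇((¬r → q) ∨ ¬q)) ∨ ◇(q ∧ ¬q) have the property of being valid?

T, S4, S5

K-tableau for the negation ¬((((¬r → q) ∨ ¬q) → □◇((¬r → q) ∨ ¬q)) ∨ ◇(q ∧ ¬q)):
1. ¬((((¬r → q) ∨ ¬q) → □◇((¬r → q) ∨ ¬q)) ∨ ◇(q ∧ ¬q)), 0
2. ¬(((¬r → q) ∨ ¬q) → □◇((¬r → q) ∨ ¬q)), 0   [¬∨-rule on 1]
3. ¬◇(q ∧ ¬q), 0   [¬∨-rule on 1]
4. (¬r → q) ∨ ¬q, 0   [¬→-rule on 2]
5. ¬□◇((¬r → q) ∨ ¬q), 0   [¬→-rule on 2]
6. ¬q, 0   [∨-rule on 4 (branches; this branch)]
7. ¬◇((¬r → q) ∨ ¬q), 1   [¬□-rule on 5: fresh world 1, 0R1]
8. ¬(q ∧ ¬q), 1   [¬◇-rule on 3 via 0R1]
9. q, 1   [¬∧-rule on 8 (branches; this branch)]
Accessibility: 0R1
Complete open branch: countermodel on a K-frame, so not valid in K.
T-tableau for the negation ¬((((¬r → q) ∨ ¬q) → □◇((¬r → q) ∨ ¬q)) ∨ ◇(q ∧ ¬q)):
1. ¬((((¬r → q) ∨ ¬q) → □◇((¬r → q) ∨ ¬q)) ∨ ◇(q ∧ ¬q)), 0
2. ¬(((¬r → q) ∨ ¬q) → □◇((¬r → q) ∨ ¬q)), 0   [¬∨-rule on 1]
3. ¬◇(q ∧ ¬q), 0   [¬∨-rule on 1]
4. (¬r → q) ∨ ¬q, 0   [¬→-rule on 2]
5. ¬□◇((¬r → q) ∨ ¬q), 0   [¬→-rule on 2]
6. ¬(q ∧ ¬q), 0   [¬◇-rule on 3 via 0R0]
7. ¬r → q, 0   [∨-rule on 4 (branches; this branch)]
8. q, 0   [¬∧-rule on 6 (branches; this branch)]
9. ¬◇((¬r → q) ∨ ¬q), 1   [¬□-rule on 5: fresh world 1, 0R1]
10. ¬(q ∧ ¬q), 1   [¬◇-rule on 3 via 0R1]
11. ¬((¬r → q) ∨ ¬q), 1   [¬◇-rule on 9 via 1R1]
12. ¬(¬r → q), 1   [¬∨-rule on 11]
13. q, 1   [¬∨-rule on 11]
14. ¬r, 1   [¬→-rule on 12]
15. ¬q, 1   [¬→-rule on 12]
Accessibility: 0R0, 0R1, 1R1
Branch closes: q and ¬q both at 1.
Every branch closes (one shown): valid in T, hence also in S4, S5 (every theorem of T is a theorem of S4 and S5).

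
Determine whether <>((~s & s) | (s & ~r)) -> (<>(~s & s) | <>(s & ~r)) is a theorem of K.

Tableau for the negation ~(<>((~s & s) | (s & ~r)) -> (<>(~s & s) | <>(s & ~r))):
1. ~(<>((~s & s) | (s & ~r)) -> (<>(~s & s) | <>(s & ~r))), w0
2. <>((~s & s) | (s & ~r)), w0
3. ~(<>(~s & s) | <>(s & ~r)), w0
4. ~<>(~s & s), w0
5. ~<>(s & ~r), w0
6. (~s & s) | (s & ~r), w1
7. ~(~s & s), w1
8. ~(s & ~r), w1
9. s & ~r, w1
10. s, w1
11. ~r, w1
12. r, w1
Accessibility: w0Rw1
Branch closes: r and ~r both at w1.
All branches of the negation close; one closing branch shown above.

Valid in K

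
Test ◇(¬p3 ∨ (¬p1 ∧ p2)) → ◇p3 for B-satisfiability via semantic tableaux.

Satisfiable (open branch found)

1. ◇(¬p3 ∨ (¬p1 ∧ p2)) → ◇p3, w0
2. ◇p3, w0
3. p3, w1
Accessibility: w0Rw0, w0Rw1, w1Rw0, w1Rw1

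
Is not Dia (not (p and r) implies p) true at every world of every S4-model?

Tableau for the negation Dia (not (p and r) implies p):
1. Dia (not (p and r) implies p), u
2. not (p and r) implies p, v
3. p, v
Accessibility: uRu, uRv, vRv
The negation has an open branch (countermodel exists).

Not valid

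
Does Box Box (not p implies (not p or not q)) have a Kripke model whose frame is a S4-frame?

1. Box Box (not p implies (not p or not q)), u
2. Box (not p implies (not p or not q)), u
3. not p implies (not p or not q), u
4. not p or not q, u
5. not q, u
Accessibility: uRu

Satisfiable (open branch found)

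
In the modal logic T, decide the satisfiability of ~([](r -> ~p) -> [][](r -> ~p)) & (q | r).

1. ~([](r -> ~p) -> [][](r -> ~p)) & (q | r), w0
2. ~([](r -> ~p) -> [][](r -> ~p)), w0
3. q | r, w0
4. [](r -> ~p), w0
5. ~[][](r -> ~p), w0
6. r -> ~p, w0
7. r, w0
8. ~p, w0
9. ~[](r -> ~p), w1
10. r -> ~p, w1
11. ~p, w1
12. ~(r -> ~p), w2
13. r, w2
14. p, w2
Accessibility: w0Rw0, w0Rw1, w1Rw1, w1Rw2, w2Rw2

Satisfiable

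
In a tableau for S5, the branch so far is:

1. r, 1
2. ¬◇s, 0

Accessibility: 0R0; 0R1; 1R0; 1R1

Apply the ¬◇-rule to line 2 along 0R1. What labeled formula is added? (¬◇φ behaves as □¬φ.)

¬s, 1

¬◇φ behaves as □¬φ: propagate the negated body to each accessible world.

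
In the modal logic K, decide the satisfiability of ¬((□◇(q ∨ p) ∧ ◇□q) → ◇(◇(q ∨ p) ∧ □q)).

1. ¬((□◇(q ∨ p) ∧ ◇□q) → ◇(◇(q ∨ p) ∧ □q)), 0
2. □◇(q ∨ p) ∧ ◇□q, 0
3. ¬◇(◇(q ∨ p) ∧ □q), 0
4. □◇(q ∨ p), 0
5. ◇□q, 0
6. □q, 1
7. ¬(◇(q ∨ p) ∧ □q), 1
8. ◇(q ∨ p), 1
9. ¬□q, 1
10. q ∨ p, 2
11. q, 2
12. p, 2
13. ¬q, 3
14. q, 3
Accessibility: 0R1, 1R2, 1R3
Branch closes: q and ¬q both at 3.
All branches of the tableau close; one closing branch shown above.

Unsatisfiable (every branch closes)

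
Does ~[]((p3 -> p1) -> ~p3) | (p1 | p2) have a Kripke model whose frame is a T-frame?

1. ~[]((p3 -> p1) -> ~p3) | (p1 | p2), 0
2. p1 | p2, 0   [|-rule on 1 (branches; this branch)]
3. p2, 0   [|-rule on 2 (branches; this branch)]
Accessibility: 0R0

Yes, satisfiable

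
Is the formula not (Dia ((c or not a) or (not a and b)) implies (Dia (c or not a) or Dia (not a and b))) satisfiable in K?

Unsatisfiable

1. not (Dia ((c or not a) or (not a and b)) implies (Dia (c or not a) or Dia (not a and b))), w0
2. Dia ((c or not a) or (not a and b)), w0   [neg-implies-rule on 1]
3. not (Dia (c or not a) or Dia (not a and b)), w0   [neg-implies-rule on 1]
4. not Dia (c or not a), w0   [neg-or-rule on 3]
5. not Dia (not a and b), w0   [neg-or-rule on 3]
6. (c or not a) or (not a and b), w1   [Dia-rule on 2: fresh world w1, w0Rw1]
7. not (c or not a), w1   [neg-Dia-rule on 4 via w0Rw1]
8. not c, w1   [neg-or-rule on 7]
9. a, w1   [neg-or-rule on 7]
10. not (not a and b), w1   [neg-Dia-rule on 5 via w0Rw1]
11. c or not a, w1   [or-rule on 6 (branches; this branch)]
12. not b, w1   [neg-and-rule on 10 (branches; this branch)]
13. not a, w1   [or-rule on 11 (branches; this branch)]
Accessibility: w0Rw1
Branch closes: a and not a both at w1.
(One branch shown.) All branches close.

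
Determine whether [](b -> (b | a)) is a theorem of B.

Tableau for the negation ~[](b -> (b | a)):
1. ~[](b -> (b | a)), w0
2. ~(b -> (b | a)), w1
3. b, w1
4. ~(b | a), w1
5. ~b, w1
6. ~a, w1
Accessibility: w0Rw0, w0Rw1, w1Rw0, w1Rw1
Branch closes: b and ~b both at w1.
Every branch of the negation's tableau closes; the branch above is one of them.

Yes, valid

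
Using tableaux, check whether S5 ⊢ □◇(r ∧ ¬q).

Tableau for the negation ¬□◇(r ∧ ¬q):
1. ¬□◇(r ∧ ¬q), 0
2. ¬◇(r ∧ ¬q), 1
3. ¬(r ∧ ¬q), 0
4. ¬(r ∧ ¬q), 1
5. q, 0
6. q, 1
Accessibility: 0R0, 0R1, 1R0, 1R1
The negation has an open branch (countermodel exists).

No, not valid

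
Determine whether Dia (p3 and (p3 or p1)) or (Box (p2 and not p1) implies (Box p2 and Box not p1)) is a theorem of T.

Yes, valid

Tableau for the negation not (Dia (p3 and (p3 or p1)) or (Box (p2 and not p1) implies (Box p2 and Box not p1))):
1. not (Dia (p3 and (p3 or p1)) or (Box (p2 and not p1) implies (Box p2 and Box not p1))), w0
2. not Dia (p3 and (p3 or p1)), w0
3. not (Box (p2 and not p1) implies (Box p2 and Box not p1)), w0
4. Box (p2 and not p1), w0
5. not (Box p2 and Box not p1), w0
6. not (p3 and (p3 or p1)), w0
7. p2 and not p1, w0
8. p2, w0
9. not p1, w0
10. not Box not p1, w0
11. not (p3 or p1), w0
12. not p3, w0
13. p1, w1
14. not (p3 and (p3 or p1)), w1
15. p2 and not p1, w1
16. p2, w1
17. not p1, w1
Accessibility: w0Rw0, w0Rw1, w1Rw1
Branch closes: p1 and not p1 both at w1.
Every branch of the negation's tableau closes; the branch above is one of them.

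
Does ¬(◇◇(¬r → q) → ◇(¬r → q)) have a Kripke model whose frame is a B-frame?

Satisfiable

1. ¬(◇◇(¬r → q) → ◇(¬r → q)), u
2. ◇◇(¬r → q), u   [¬→-rule on 1]
3. ¬◇(¬r → q), u   [¬→-rule on 1]
4. ¬(¬r → q), u   [¬◇-rule on 3 via uRu]
5. ¬r, u   [¬→-rule on 4]
6. ¬q, u   [¬→-rule on 4]
7. ◇(¬r → q), v   [◇-rule on 2: fresh world v, uRv]
8. ¬(¬r → q), v   [¬◇-rule on 3 via uRv]
9. ¬r, v   [¬→-rule on 8]
10. ¬q, v   [¬→-rule on 8]
11. ¬r → q, w   [◇-rule on 7: fresh world w, vRw]
12. q, w   [→-rule on 11 (branches; this branch)]
Accessibility: uRu, uRv, vRu, vRv, vRw, wRv, wRw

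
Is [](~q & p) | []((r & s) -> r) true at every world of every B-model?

Tableau for the negation ~([](~q & p) | []((r & s) -> r)):
1. ~([](~q & p) | []((r & s) -> r)), 0
2. ~[](~q & p), 0
3. ~[]((r & s) -> r), 0
4. ~(~q & p), 1
5. ~p, 1
6. ~((r & s) -> r), 2
7. r & s, 2
8. ~r, 2
9. r, 2
10. s, 2
Accessibility: 0R0, 0R1, 0R2, 1R0, 1R1, 2R0, 2R2
Branch closes: r and ~r both at 2.
Every branch of the negation's tableau closes; the branch above is one of them.

Yes, valid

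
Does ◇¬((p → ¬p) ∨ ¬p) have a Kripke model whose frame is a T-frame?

1. ◇¬((p → ¬p) ∨ ¬p), u
2. ¬((p → ¬p) ∨ ¬p), v
3. ¬(p → ¬p), v
4. p, v
Accessibility: uRu, uRv, vRv

Satisfiable (open branch found)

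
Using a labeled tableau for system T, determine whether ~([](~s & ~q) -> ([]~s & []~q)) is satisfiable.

1. ~([](~s & ~q) -> ([]~s & []~q)), w0
2. [](~s & ~q), w0
3. ~([]~s & []~q), w0
4. ~s & ~q, w0
5. ~s, w0
6. ~q, w0
7. ~[]~q, w0
8. q, w1
9. ~s & ~q, w1
10. ~s, w1
11. ~q, w1
Accessibility: w0Rw0, w0Rw1, w1Rw1
Branch closes: q and ~q both at w1.
All branches of the tableau close; one closing branch shown above.

No, unsatisfiable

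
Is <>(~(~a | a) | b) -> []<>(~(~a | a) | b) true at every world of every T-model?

Tableau for the negation ~(<>(~(~a | a) | b) -> []<>(~(~a | a) | b)):
1. ~(<>(~(~a | a) | b) -> []<>(~(~a | a) | b)), u
2. <>(~(~a | a) | b), u
3. ~[]<>(~(~a | a) | b), u
4. ~(~a | a) | b, v
5. b, v
6. ~<>(~(~a | a) | b), w
7. ~(~(~a | a) | b), w
8. ~a | a, w
9. ~b, w
10. a, w
Accessibility: uRu, uRv, uRw, vRv, wRw
The negation has an open branch (countermodel exists).

Not valid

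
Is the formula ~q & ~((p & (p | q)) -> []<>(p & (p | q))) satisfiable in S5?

1. ~q & ~((p & (p | q)) -> []<>(p & (p | q))), u
2. ~q, u
3. ~((p & (p | q)) -> []<>(p & (p | q))), u
4. p & (p | q), u
5. ~[]<>(p & (p | q)), u
6. p, u
7. p | q, u
8. ~<>(p & (p | q)), v
9. ~(p & (p | q)), u
10. ~(p & (p | q)), v
11. ~(p | q), u
12. ~p, u
Accessibility: uRu, uRv, vRu, vRv
Branch closes: p and ~p both at u.
All branches of the tableau close; one closing branch shown above.

No, unsatisfiable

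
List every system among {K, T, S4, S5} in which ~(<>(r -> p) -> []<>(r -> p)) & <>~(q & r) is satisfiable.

S5-tableau for the formula:
1. ~(<>(r -> p) -> []<>(r -> p)) & <>~(q & r), w0
2. ~(<>(r -> p) -> []<>(r -> p)), w0
3. <>~(q & r), w0
4. <>(r -> p), w0
5. ~[]<>(r -> p), w0
6. ~(q & r), w1
7. ~q, w1
8. r -> p, w2
9. p, w2
10. ~<>(r -> p), w3
11. ~(r -> p), w0
12. r, w0
13. ~p, w0
14. ~(r -> p), w1
15. r, w1
16. ~p, w1
17. ~(r -> p), w2
18. r, w2
19. ~p, w2
Accessibility: w0Rw0, w0Rw1, w0Rw2, w0Rw3, w1Rw0, w1Rw1, w1Rw2, w1Rw3, w2Rw0, w2Rw1, w2Rw2, w2Rw3, w3Rw0, w3Rw1, w3Rw2, w3Rw3
Branch closes: p and ~p both at w2.
Every branch closes (one shown): unsatisfiable in S5.
S4-tableau for the formula:
1. ~(<>(r -> p) -> []<>(r -> p)) & <>~(q & r), w0
2. ~(<>(r -> p) -> []<>(r -> p)), w0
3. <>~(q & r), w0
4. <>(r -> p), w0
5. ~[]<>(r -> p), w0
6. ~(q & r), w1
7. ~r, w1
8. r -> p, w2
9. p, w2
10. ~<>(r -> p), w3
11. ~(r -> p), w3
12. r, w3
13. ~p, w3
Accessibility: w0Rw0, w0Rw1, w0Rw2, w0Rw3, w1Rw1, w2Rw2, w3Rw3
Complete open branch: satisfiable in S4, hence also in K, T (this S4-model is also a K-model and a T-model).

K, T, S4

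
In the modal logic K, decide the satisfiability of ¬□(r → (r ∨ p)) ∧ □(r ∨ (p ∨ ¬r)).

No, unsatisfiable

1. ¬□(r → (r ∨ p)) ∧ □(r ∨ (p ∨ ¬r)), 0
2. ¬□(r → (r ∨ p)), 0   [∧-rule on 1]
3. □(r ∨ (p ∨ ¬r)), 0   [∧-rule on 1]
4. ¬(r → (r ∨ p)), 1   [¬□-rule on 2: fresh world 1, 0R1]
5. r, 1   [¬→-rule on 4]
6. ¬(r ∨ p), 1   [¬→-rule on 4]
7. ¬r, 1   [¬∨-rule on 6]
8. ¬p, 1   [¬∨-rule on 6]
Accessibility: 0R1
Branch closes: r and ¬r both at 1.
Every branch closes; the branch above is one of them.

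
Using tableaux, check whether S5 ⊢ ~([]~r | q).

Tableau for the negation []~r | q:
1. []~r | q, 0
2. q, 0   [|-rule on 1 (branches; this branch)]
Accessibility: 0R0
The negation has an open branch (countermodel exists).

No, not valid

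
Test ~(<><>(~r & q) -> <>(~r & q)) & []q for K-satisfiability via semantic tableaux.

Satisfiable

1. ~(<><>(~r & q) -> <>(~r & q)) & []q, 0
2. ~(<><>(~r & q) -> <>(~r & q)), 0
3. []q, 0
4. <><>(~r & q), 0
5. ~<>(~r & q), 0
6. <>(~r & q), 1
7. q, 1
8. ~(~r & q), 1
9. r, 1
10. ~r & q, 2
11. ~r, 2
12. q, 2
Accessibility: 0R1, 1R2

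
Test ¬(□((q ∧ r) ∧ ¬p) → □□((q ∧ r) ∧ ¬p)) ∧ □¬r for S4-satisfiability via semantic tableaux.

No, unsatisfiable

1. ¬(□((q ∧ r) ∧ ¬p) → □□((q ∧ r) ∧ ¬p)) ∧ □¬r, 0
2. ¬(□((q ∧ r) ∧ ¬p) → □□((q ∧ r) ∧ ¬p)), 0
3. □¬r, 0
4. □((q ∧ r) ∧ ¬p), 0
5. ¬□□((q ∧ r) ∧ ¬p), 0
6. ¬r, 0
7. (q ∧ r) ∧ ¬p, 0
8. q ∧ r, 0
9. ¬p, 0
10. q, 0
11. r, 0
Accessibility: 0R0
Branch closes: r and ¬r both at 0.
Every branch closes; the branch above is one of them.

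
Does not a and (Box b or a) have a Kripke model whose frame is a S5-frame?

Satisfiable (open branch found)

1. not a and (Box b or a), 0
2. not a, 0   [and-rule on 1]
3. Box b or a, 0   [and-rule on 1]
4. Box b, 0   [or-rule on 3 (branches; this branch)]
5. b, 0   [Box-rule on 4 via 0R0]
Accessibility: 0R0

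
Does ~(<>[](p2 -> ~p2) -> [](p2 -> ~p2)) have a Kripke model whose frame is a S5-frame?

Unsatisfiable

1. ~(<>[](p2 -> ~p2) -> [](p2 -> ~p2)), w0
2. <>[](p2 -> ~p2), w0
3. ~[](p2 -> ~p2), w0
4. [](p2 -> ~p2), w1
5. p2 -> ~p2, w0
6. p2 -> ~p2, w1
7. ~p2, w0
8. ~p2, w1
9. ~(p2 -> ~p2), w2
10. p2, w2
11. p2 -> ~p2, w2
12. ~p2, w2
Accessibility: w0Rw0, w0Rw1, w0Rw2, w1Rw0, w1Rw1, w1Rw2, w2Rw0, w2Rw1, w2Rw2
Branch closes: p2 and ~p2 both at w2.
Every branch closes; the branch above is one of them.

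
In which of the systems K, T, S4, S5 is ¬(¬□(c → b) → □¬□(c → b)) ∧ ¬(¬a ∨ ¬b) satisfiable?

S5-tableau for the formula:
1. ¬(¬□(c → b) → □¬□(c → b)) ∧ ¬(¬a ∨ ¬b), w0
2. ¬(¬□(c → b) → □¬□(c → b)), w0   [∧-rule on 1]
3. ¬(¬a ∨ ¬b), w0   [∧-rule on 1]
4. ¬□(c → b), w0   [¬→-rule on 2]
5. ¬□¬□(c → b), w0   [¬→-rule on 2]
6. a, w0   [¬∨-rule on 3]
7. b, w0   [¬∨-rule on 3]
8. ¬(c → b), w1   [¬□-rule on 4: fresh world w1, w0Rw1]
9. c, w1   [¬→-rule on 8]
10. ¬b, w1   [¬→-rule on 8]
11. □(c → b), w2   [¬□-rule on 5: fresh world w2, w0Rw2]
12. c → b, w0   [□-rule on 11 via w2Rw0]
13. c → b, w1   [□-rule on 11 via w2Rw1]
14. c → b, w2   [□-rule on 11 via w2Rw2]
15. b, w1   [→-rule on 13 (branches; this branch)]
Accessibility: w0Rw0, w0Rw1, w0Rw2, w1Rw0, w1Rw1, w1Rw2, w2Rw0, w2Rw1, w2Rw2
Branch closes: b and ¬b both at w1.
Every branch closes (one shown): unsatisfiable in S5.
S4-tableau for the formula:
1. ¬(¬□(c → b) → □¬□(c → b)) ∧ ¬(¬a ∨ ¬b), w0
2. ¬(¬□(c → b) → □¬□(c → b)), w0   [∧-rule on 1]
3. ¬(¬a ∨ ¬b), w0   [∧-rule on 1]
4. ¬□(c → b), w0   [¬→-rule on 2]
5. ¬□¬□(c → b), w0   [¬→-rule on 2]
6. a, w0   [¬∨-rule on 3]
7. b, w0   [¬∨-rule on 3]
8. ¬(c → b), w1   [¬□-rule on 4: fresh world w1, w0Rw1]
9. c, w1   [¬→-rule on 8]
10. ¬b, w1   [¬→-rule on 8]
11. □(c → b), w2   [¬□-rule on 5: fresh world w2, w0Rw2]
12. c → b, w2   [□-rule on 11 via w2Rw2]
13. b, w2   [→-rule on 12 (branches; this branch)]
Accessibility: w0Rw0, w0Rw1, w0Rw2, w1Rw1, w2Rw2
Complete open branch: satisfiable in S4, hence also in K, T (this S4-model is also a K-model and a T-model).

K, T, S4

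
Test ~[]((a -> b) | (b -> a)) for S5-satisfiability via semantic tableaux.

No, unsatisfiable

1. ~[]((a -> b) | (b -> a)), 0
2. ~((a -> b) | (b -> a)), 1
3. ~(a -> b), 1
4. ~(b -> a), 1
5. a, 1
6. ~b, 1
7. b, 1
8. ~a, 1
Accessibility: 0R0, 0R1, 1R0, 1R1
Branch closes: b and ~b both at 1.
Every branch closes; the branch above is one of them.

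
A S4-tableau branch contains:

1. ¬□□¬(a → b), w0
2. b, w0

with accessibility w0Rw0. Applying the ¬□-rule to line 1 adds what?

a fresh world w1 with w0Rw1, and ¬□¬(a → b) at w1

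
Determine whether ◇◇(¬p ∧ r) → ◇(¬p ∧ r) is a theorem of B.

Invalid (countermodel exists)

Tableau for the negation ¬(◇◇(¬p ∧ r) → ◇(¬p ∧ r)):
1. ¬(◇◇(¬p ∧ r) → ◇(¬p ∧ r)), w0
2. ◇◇(¬p ∧ r), w0
3. ¬◇(¬p ∧ r), w0
4. ¬(¬p ∧ r), w0
5. ¬r, w0
6. ◇(¬p ∧ r), w1
7. ¬(¬p ∧ r), w1
8. ¬r, w1
9. ¬p ∧ r, w2
10. ¬p, w2
11. r, w2
Accessibility: w0Rw0, w0Rw1, w1Rw0, w1Rw1, w1Rw2, w2Rw1, w2Rw2
The negation has an open branch (countermodel exists).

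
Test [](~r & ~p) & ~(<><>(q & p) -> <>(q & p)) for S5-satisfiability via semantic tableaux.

Unsatisfiable (every branch closes)

1. [](~r & ~p) & ~(<><>(q & p) -> <>(q & p)), 0
2. [](~r & ~p), 0
3. ~(<><>(q & p) -> <>(q & p)), 0
4. <><>(q & p), 0
5. ~<>(q & p), 0
6. ~r & ~p, 0
7. ~r, 0
8. ~p, 0
9. ~(q & p), 0
10. <>(q & p), 1
11. ~r & ~p, 1
12. ~r, 1
13. ~p, 1
14. ~(q & p), 1
15. q & p, 2
16. q, 2
17. p, 2
18. ~r & ~p, 2
19. ~r, 2
20. ~p, 2
Accessibility: 0R0, 0R1, 0R2, 1R0, 1R1, 1R2, 2R0, 2R1, 2R2
Branch closes: p and ~p both at 2.
Every branch closes; the branch above is one of them.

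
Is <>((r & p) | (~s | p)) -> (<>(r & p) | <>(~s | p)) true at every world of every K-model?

Valid

Tableau for the negation ~(<>((r & p) | (~s | p)) -> (<>(r & p) | <>(~s | p))):
1. ~(<>((r & p) | (~s | p)) -> (<>(r & p) | <>(~s | p))), 0
2. <>((r & p) | (~s | p)), 0   [~->-rule on 1]
3. ~(<>(r & p) | <>(~s | p)), 0   [~->-rule on 1]
4. ~<>(r & p), 0   [~|-rule on 3]
5. ~<>(~s | p), 0   [~|-rule on 3]
6. (r & p) | (~s | p), 1   [<>-rule on 2: fresh world 1, 0R1]
7. ~(r & p), 1   [~<>-rule on 4 via 0R1]
8. ~(~s | p), 1   [~<>-rule on 5 via 0R1]
9. s, 1   [~|-rule on 8]
10. ~p, 1   [~|-rule on 8]
11. ~s | p, 1   [|-rule on 6 (branches; this branch)]
12. p, 1   [|-rule on 11 (branches; this branch)]
Accessibility: 0R1
Branch closes: p and ~p both at 1.
Every branch of the negation's tableau closes; the branch above is one of them.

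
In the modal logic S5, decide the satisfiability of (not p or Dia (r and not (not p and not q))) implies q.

1. (not p or Dia (r and not (not p and not q))) implies q, 0
2. q, 0
Accessibility: 0R0

Satisfiable (open branch found)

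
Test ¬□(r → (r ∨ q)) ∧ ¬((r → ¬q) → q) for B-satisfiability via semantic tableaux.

Unsatisfiable (every branch closes)

1. ¬□(r → (r ∨ q)) ∧ ¬((r → ¬q) → q), u
2. ¬□(r → (r ∨ q)), u
3. ¬((r → ¬q) → q), u
4. r → ¬q, u
5. ¬q, u
6. ¬(r → (r ∨ q)), v
7. r, v
8. ¬(r ∨ q), v
9. ¬r, v
10. ¬q, v
Accessibility: uRu, uRv, vRu, vRv
Branch closes: r and ¬r both at v.
All branches of the tableau close; one closing branch shown above.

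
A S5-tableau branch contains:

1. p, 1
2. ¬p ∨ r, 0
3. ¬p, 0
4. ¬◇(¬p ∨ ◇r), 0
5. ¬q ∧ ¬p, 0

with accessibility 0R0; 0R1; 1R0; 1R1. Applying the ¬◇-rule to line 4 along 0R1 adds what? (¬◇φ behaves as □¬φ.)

¬◇φ behaves as □¬φ: propagate the negated body to each accessible world.

¬(¬p ∨ ◇r), 1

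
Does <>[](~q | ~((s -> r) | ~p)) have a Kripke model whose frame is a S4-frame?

1. <>[](~q | ~((s -> r) | ~p)), u
2. [](~q | ~((s -> r) | ~p)), v
3. ~q | ~((s -> r) | ~p), v
4. ~((s -> r) | ~p), v
5. ~(s -> r), v
6. p, v
7. s, v
8. ~r, v
Accessibility: uRu, uRv, vRv

Satisfiable (open branch found)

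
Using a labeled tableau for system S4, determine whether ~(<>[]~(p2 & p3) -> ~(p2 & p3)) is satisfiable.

1. ~(<>[]~(p2 & p3) -> ~(p2 & p3)), u
2. <>[]~(p2 & p3), u   [~->-rule on 1]
3. p2 & p3, u   [~->-rule on 1]
4. p2, u   [&-rule on 3]
5. p3, u   [&-rule on 3]
6. []~(p2 & p3), v   [<>-rule on 2: fresh world v, uRv]
7. ~(p2 & p3), v   [[]-rule on 6 via vRv]
8. ~p3, v   [~&-rule on 7 (branches; this branch)]
Accessibility: uRu, uRv, vRv

Satisfiable (open branch found)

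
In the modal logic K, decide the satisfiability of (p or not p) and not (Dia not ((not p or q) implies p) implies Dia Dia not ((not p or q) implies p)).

1. (p or not p) and not (Dia not ((not p or q) implies p) implies Dia Dia not ((not p or q) implies p)), 0
2. p or not p, 0
3. not (Dia not ((not p or q) implies p) implies Dia Dia not ((not p or q) implies p)), 0
4. Dia not ((not p or q) implies p), 0
5. not Dia Dia not ((not p or q) implies p), 0
6. not p, 0
7. not ((not p or q) implies p), 1
8. not p or q, 1
9. not p, 1
10. not Dia not ((not p or q) implies p), 1
11. q, 1
Accessibility: 0R1

Satisfiable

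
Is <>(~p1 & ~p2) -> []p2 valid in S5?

Tableau for the negation ~(<>(~p1 & ~p2) -> []p2):
1. ~(<>(~p1 & ~p2) -> []p2), 0
2. <>(~p1 & ~p2), 0   [~->-rule on 1]
3. ~[]p2, 0   [~->-rule on 1]
4. ~p1 & ~p2, 1   [<>-rule on 2: fresh world 1, 0R1]
5. ~p1, 1   [&-rule on 4]
6. ~p2, 1   [&-rule on 4]
7. ~p2, 2   [~[]-rule on 3: fresh world 2, 0R2]
Accessibility: 0R0, 0R1, 0R2, 1R0, 1R1, 1R2, 2R0, 2R1, 2R2
The negation has an open branch (countermodel exists).

Invalid (countermodel exists)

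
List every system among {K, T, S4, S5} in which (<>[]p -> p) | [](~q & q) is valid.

S5-tableau for the negation ~((<>[]p -> p) | [](~q & q)):
1. ~((<>[]p -> p) | [](~q & q)), 0
2. ~(<>[]p -> p), 0   [~|-rule on 1]
3. ~[](~q & q), 0   [~|-rule on 1]
4. <>[]p, 0   [~->-rule on 2]
5. ~p, 0   [~->-rule on 2]
6. ~(~q & q), 1   [~[]-rule on 3: fresh world 1, 0R1]
7. ~q, 1   [~&-rule on 6 (branches; this branch)]
8. []p, 2   [<>-rule on 4: fresh world 2, 0R2]
9. p, 0   [[]-rule on 8 via 2R0]
Accessibility: 0R0, 0R1, 0R2, 1R0, 1R1, 1R2, 2R0, 2R1, 2R2
Branch closes: p and ~p both at 0.
Every branch closes (one shown): valid in S5.
S4-tableau for the negation ~((<>[]p -> p) | [](~q & q)):
1. ~((<>[]p -> p) | [](~q & q)), 0
2. ~(<>[]p -> p), 0   [~|-rule on 1]
3. ~[](~q & q), 0   [~|-rule on 1]
4. <>[]p, 0   [~->-rule on 2]
5. ~p, 0   [~->-rule on 2]
6. ~(~q & q), 1   [~[]-rule on 3: fresh world 1, 0R1]
7. ~q, 1   [~&-rule on 6 (branches; this branch)]
8. []p, 2   [<>-rule on 4: fresh world 2, 0R2]
9. p, 2   [[]-rule on 8 via 2R2]
Accessibility: 0R0, 0R1, 0R2, 1R1, 2R2
Complete open branch: countermodel on an S4-frame, so not valid in S4, nor in K, T (the same frame is also a K-frame and a T-frame).

S5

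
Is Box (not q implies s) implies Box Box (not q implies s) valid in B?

Not valid

Tableau for the negation not (Box (not q implies s) implies Box Box (not q implies s)):
1. not (Box (not q implies s) implies Box Box (not q implies s)), w0
2. Box (not q implies s), w0
3. not Box Box (not q implies s), w0
4. not q implies s, w0
5. s, w0
6. not Box (not q implies s), w1
7. not q implies s, w1
8. s, w1
9. not (not q implies s), w2
10. not q, w2
11. not s, w2
Accessibility: w0Rw0, w0Rw1, w1Rw0, w1Rw1, w1Rw2, w2Rw1, w2Rw2
The negation has an open branch (countermodel exists).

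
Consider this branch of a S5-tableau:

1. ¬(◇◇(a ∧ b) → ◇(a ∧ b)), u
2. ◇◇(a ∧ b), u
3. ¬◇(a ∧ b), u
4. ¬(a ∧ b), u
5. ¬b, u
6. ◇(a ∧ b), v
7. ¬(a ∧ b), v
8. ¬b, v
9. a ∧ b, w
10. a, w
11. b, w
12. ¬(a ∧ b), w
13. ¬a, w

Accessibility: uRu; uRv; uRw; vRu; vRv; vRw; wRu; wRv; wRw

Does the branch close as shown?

Yes, closed

Both a and ¬a appear at w.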